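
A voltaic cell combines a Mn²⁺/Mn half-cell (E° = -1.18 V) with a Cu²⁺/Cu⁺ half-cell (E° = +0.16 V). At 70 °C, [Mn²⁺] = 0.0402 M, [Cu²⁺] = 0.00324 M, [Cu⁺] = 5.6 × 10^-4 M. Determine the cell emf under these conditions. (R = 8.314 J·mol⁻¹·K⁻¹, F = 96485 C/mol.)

The Cu²⁺/Cu⁺ couple has the higher reduction potential and acts as the cathode, so E°_cell = +0.16 − (-1.18) = 1.34 V.
Balancing electrons gives n = 2; the reaction quotient is Q = [Mn²⁺]·[Cu⁺]^2/[Cu²⁺]^2 = 0.00120.
E = E° − (RT/nF) ln Q = 1.34 − (8.314×343)/(2×96485) × (-6.725) = 1.340 + 0.099 = 1.439 V.

1.44 V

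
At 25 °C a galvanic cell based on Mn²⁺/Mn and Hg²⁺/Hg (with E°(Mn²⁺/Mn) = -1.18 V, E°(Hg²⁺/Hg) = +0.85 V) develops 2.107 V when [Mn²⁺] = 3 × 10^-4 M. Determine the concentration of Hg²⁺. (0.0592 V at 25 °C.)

From the Nernst equation, log Q = n(E° − E)/0.0592 = 2(2.03 − 2.107)/0.0592 = -2.601, so Q = 0.00250.
With Q = [Mn²⁺]/[Hg²⁺] and the known concentrations, [Hg²⁺] in the denominator gives [Hg²⁺] = 0.12 M.

0.12 M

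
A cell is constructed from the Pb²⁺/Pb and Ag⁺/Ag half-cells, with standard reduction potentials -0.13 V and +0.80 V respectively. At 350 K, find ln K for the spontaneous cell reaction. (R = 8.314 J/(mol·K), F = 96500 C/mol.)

E°_cell = +0.80 − (-0.13) = 0.93 V, with n = 2 electrons transferred.
At equilibrium E = 0, so the Nernst equation gives ln K = nFE°/RT = (2)(96500)(0.93)/((8.314)(350)) = 61.68.

ln K = 61.7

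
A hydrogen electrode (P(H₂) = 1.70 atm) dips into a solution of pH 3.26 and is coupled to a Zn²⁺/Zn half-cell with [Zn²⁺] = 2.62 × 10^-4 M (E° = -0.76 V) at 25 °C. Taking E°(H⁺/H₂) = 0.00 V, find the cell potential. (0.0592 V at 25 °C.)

The hydrogen couple is the cathode, so E°_cell = 0.76 V; n = 2.
[H⁺] = 10^(−3.26) = 5.5 × 10^-4 M, and Q = [Zn²⁺]·P(H₂) / [H⁺]^2 = 1470.
E = E° − (0.0592/2) log Q = 0.76 − (0.0592/2)(3.169) = 0.666 V.

0.67 V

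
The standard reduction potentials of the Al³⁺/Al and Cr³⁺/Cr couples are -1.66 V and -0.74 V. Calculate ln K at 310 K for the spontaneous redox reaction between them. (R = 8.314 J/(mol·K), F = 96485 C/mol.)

ln K = 103.3

E°_cell = -0.74 − (-1.66) = 0.92 V, with n = 3 electrons transferred.
At equilibrium E = 0, so the Nernst equation gives ln K = nFE°/RT = (3)(96485)(0.92)/((8.314)(310)) = 103.32.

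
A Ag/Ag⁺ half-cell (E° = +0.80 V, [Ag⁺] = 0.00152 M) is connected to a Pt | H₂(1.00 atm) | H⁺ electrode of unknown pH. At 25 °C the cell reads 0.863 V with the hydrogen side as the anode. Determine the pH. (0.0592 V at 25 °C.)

pH = 3.88

E°_cell = 0.80 V and n = 2.
log Q = n(E° − E)/0.0592 = 2×(0.80 − 0.863)/0.0592 = -2.128.
With Q = [H⁺]^2 / ([Ag⁺]^2·P(H₂)), solving for [H⁺] gives log[H⁺] = -3.882, so pH = 3.88.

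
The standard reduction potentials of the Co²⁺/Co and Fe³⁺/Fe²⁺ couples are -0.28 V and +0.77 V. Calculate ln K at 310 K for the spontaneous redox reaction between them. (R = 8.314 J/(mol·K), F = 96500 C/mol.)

ln K = 78.6

E°_cell = +0.77 − (-0.28) = 1.05 V, with n = 2 electrons transferred.
At equilibrium E = 0, so the Nernst equation gives ln K = nFE°/RT = (2)(96500)(1.05)/((8.314)(310)) = 78.63.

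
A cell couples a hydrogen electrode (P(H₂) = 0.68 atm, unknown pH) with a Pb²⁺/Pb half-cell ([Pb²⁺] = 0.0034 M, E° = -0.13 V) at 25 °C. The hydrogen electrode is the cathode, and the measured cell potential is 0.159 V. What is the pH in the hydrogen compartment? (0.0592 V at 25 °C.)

pH = 0.83

E°_cell = 0.13 V and n = 2.
log Q = n(E° − E)/0.0592 = 2×(0.13 − 0.159)/0.0592 = -0.980.
With Q = [Pb²⁺]·P(H₂) / [H⁺]^2, solving for [H⁺] gives log[H⁺] = -0.828, so pH = 0.83.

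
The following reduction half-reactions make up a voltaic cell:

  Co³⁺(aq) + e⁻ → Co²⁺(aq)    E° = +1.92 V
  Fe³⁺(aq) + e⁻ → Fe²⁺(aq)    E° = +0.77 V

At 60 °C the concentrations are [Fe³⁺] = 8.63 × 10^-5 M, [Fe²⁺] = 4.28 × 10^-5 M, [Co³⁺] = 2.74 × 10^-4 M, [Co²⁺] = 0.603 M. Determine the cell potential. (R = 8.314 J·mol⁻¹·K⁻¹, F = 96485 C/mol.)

The Co³⁺/Co²⁺ couple has the higher reduction potential and acts as the cathode, so E°_cell = +1.92 − (+0.77) = 1.15 V.
Balancing electrons gives n = 1; the reaction quotient is Q = [Fe³⁺]·[Co²⁺]/([Fe²⁺]·[Co³⁺]) = 4440.
E = E° − (RT/nF) ln Q = 1.15 − (8.314×333)/(1×96485) × (8.398) = 1.150 − 0.241 = 0.909 V.

0.909 V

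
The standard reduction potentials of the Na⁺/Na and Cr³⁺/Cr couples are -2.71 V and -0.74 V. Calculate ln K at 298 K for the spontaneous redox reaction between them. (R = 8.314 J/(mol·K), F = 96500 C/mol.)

ln K = 230.2

E°_cell = -0.74 − (-2.71) = 1.97 V, with n = 3 electrons transferred.
At equilibrium E = 0, so the Nernst equation gives ln K = nFE°/RT = (3)(96500)(1.97)/((8.314)(298)) = 230.19.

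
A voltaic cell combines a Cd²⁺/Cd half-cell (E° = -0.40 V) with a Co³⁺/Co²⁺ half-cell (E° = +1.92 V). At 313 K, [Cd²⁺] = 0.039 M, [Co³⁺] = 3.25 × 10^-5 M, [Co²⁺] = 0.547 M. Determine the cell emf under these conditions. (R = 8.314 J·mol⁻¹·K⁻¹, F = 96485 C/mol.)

2.10 V

The Co³⁺/Co²⁺ couple has the higher reduction potential and acts as the cathode, so E°_cell = +1.92 − (-0.40) = 2.32 V.
Balancing electrons gives n = 2; the reaction quotient is Q = [Cd²⁺]·[Co²⁺]^2/[Co³⁺]^2 = 1.1 × 10^7.
E = E° − (RT/nF) ln Q = 2.32 − (8.314×313)/(2×96485) × (16.218) = 2.320 − 0.219 = 2.101 V.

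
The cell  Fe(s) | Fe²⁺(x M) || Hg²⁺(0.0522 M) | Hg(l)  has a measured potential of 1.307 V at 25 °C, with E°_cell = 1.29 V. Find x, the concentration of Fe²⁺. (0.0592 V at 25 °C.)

From the Nernst equation, log Q = n(E° − E)/0.0592 = 2(1.29 − 1.307)/0.0592 = -0.574, so Q = 0.266.
With Q = [Fe²⁺]/[Hg²⁺] and the known concentrations, [Fe²⁺] in the numerator gives [Fe²⁺] = 0.014 M.

0.014 M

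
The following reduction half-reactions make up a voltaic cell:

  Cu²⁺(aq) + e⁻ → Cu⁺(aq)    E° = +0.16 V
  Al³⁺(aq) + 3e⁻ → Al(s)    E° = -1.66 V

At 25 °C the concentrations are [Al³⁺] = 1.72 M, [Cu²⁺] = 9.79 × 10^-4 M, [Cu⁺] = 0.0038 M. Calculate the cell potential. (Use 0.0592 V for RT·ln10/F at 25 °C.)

1.78 V

The Cu²⁺/Cu⁺ couple has the higher reduction potential and acts as the cathode, so E°_cell = +0.16 − (-1.66) = 1.82 V.
Balancing electrons gives n = 3; the reaction quotient is Q = [Al³⁺]·[Cu⁺]^3/[Cu²⁺]^3 = 101.
At 25 °C, E = E° − (0.0592/n) log Q = 1.82 − (0.0592/3)(2.003) = 1.820 − 0.040 = 1.780 V.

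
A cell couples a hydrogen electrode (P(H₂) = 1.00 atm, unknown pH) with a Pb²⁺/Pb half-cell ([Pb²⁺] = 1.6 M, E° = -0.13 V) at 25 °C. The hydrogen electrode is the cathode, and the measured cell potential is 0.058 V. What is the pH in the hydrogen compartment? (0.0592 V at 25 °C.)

pH = 1.11

E°_cell = 0.13 V and n = 2.
log Q = n(E° − E)/0.0592 = 2×(0.13 − 0.058)/0.0592 = 2.432.
With Q = [Pb²⁺]·P(H₂) / [H⁺]^2, solving for [H⁺] gives log[H⁺] = -1.114, so pH = 1.11.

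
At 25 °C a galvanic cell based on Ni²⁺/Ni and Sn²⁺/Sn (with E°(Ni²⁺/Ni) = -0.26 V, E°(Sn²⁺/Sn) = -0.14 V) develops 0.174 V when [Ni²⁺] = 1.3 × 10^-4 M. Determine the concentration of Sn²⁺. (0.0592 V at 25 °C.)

From the Nernst equation, log Q = n(E° − E)/0.0592 = 2(0.12 − 0.174)/0.0592 = -1.824, so Q = 0.0150.
With Q = [Ni²⁺]/[Sn²⁺] and the known concentrations, [Sn²⁺] in the denominator gives [Sn²⁺] = 0.0087 M.

0.0087 M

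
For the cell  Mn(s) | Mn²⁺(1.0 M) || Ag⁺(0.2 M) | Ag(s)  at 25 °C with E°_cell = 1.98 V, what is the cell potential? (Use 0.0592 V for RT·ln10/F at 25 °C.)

1.94 V

Balancing electrons gives n = 2; the reaction quotient is Q = [Mn²⁺]/[Ag⁺]^2 = 25.0.
At 25 °C, E = E° − (0.0592/n) log Q = 1.98 − (0.0592/2)(1.398) = 1.980 − 0.041 = 1.939 V.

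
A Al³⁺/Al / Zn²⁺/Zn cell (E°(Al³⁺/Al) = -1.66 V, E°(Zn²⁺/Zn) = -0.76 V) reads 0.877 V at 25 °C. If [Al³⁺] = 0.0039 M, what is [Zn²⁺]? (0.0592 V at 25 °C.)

From the Nernst equation, log Q = n(E° − E)/0.0592 = 6(0.90 − 0.877)/0.0592 = 2.331, so Q = 214.
With Q = [Al³⁺]^2/[Zn²⁺]^3 and the known concentrations, [Zn²⁺]^3 in the denominator gives [Zn²⁺] = 0.0041 M.

0.0041 M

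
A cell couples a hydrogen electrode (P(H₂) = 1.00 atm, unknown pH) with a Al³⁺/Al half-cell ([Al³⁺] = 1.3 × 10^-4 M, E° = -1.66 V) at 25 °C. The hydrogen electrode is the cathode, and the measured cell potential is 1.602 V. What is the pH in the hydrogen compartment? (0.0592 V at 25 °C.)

E°_cell = 1.66 V and n = 6.
log Q = n(E° − E)/0.0592 = 6×(1.66 − 1.602)/0.0592 = 5.878.
With Q = [Al³⁺]^2·P(H₂)^3 / [H⁺]^6, solving for [H⁺] gives log[H⁺] = -2.275, so pH = 2.28.

pH = 2.28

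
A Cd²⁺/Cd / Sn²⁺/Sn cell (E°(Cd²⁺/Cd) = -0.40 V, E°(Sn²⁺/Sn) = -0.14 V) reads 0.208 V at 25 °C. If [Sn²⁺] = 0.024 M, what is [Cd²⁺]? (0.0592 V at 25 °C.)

From the Nernst equation, log Q = n(E° − E)/0.0592 = 2(0.26 − 0.208)/0.0592 = 1.757, so Q = 57.1.
With Q = [Cd²⁺]/[Sn²⁺] and the known concentrations, [Cd²⁺] in the numerator gives [Cd²⁺] = 1.4 M.

1.4 M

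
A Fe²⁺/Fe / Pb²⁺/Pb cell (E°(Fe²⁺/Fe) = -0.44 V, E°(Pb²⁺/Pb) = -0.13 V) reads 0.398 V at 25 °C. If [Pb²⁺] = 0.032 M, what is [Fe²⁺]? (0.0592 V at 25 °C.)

From the Nernst equation, log Q = n(E° − E)/0.0592 = 2(0.31 − 0.398)/0.0592 = -2.973, so Q = 0.00106.
With Q = [Fe²⁺]/[Pb²⁺] and the known concentrations, [Fe²⁺] in the numerator gives [Fe²⁺] = 3.4 × 10^-5 M.

3.4 × 10^-5 M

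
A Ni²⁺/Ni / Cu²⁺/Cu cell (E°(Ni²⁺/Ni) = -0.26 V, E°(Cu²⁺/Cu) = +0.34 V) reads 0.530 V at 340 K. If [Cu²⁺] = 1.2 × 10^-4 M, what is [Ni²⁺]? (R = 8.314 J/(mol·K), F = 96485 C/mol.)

From the Nernst equation, ln Q = nF(E° − E)/RT = 2×96485×(0.60 − 0.530)/(8.314×340) = 4.779, so Q = 119.
With Q = [Ni²⁺]/[Cu²⁺] and the known concentrations, [Ni²⁺] in the numerator gives [Ni²⁺] = 0.014 M.

0.014 M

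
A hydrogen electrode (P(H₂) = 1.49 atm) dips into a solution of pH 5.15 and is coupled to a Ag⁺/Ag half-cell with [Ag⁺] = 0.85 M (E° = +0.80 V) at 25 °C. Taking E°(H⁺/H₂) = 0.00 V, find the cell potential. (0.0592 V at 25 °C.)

1.11 V

The Ag⁺/Ag couple is the cathode, so E°_cell = 0.80 V; n = 2.
[H⁺] = 10^(−5.15) = 7.1 × 10^-6 M, and Q = [H⁺]^2 / ([Ag⁺]^2·P(H₂)) = 4.66 × 10^-11.
E = E° − (0.0592/2) log Q = 0.80 − (0.0592/2)(-10.332) = 1.106 V.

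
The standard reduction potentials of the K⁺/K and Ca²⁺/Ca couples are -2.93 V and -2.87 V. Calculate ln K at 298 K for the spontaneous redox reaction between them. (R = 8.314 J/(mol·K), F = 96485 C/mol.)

E°_cell = -2.87 − (-2.93) = 0.06 V, with n = 2 electrons transferred.
At equilibrium E = 0, so the Nernst equation gives ln K = nFE°/RT = (2)(96485)(0.06)/((8.314)(298)) = 4.67.

ln K = 4.7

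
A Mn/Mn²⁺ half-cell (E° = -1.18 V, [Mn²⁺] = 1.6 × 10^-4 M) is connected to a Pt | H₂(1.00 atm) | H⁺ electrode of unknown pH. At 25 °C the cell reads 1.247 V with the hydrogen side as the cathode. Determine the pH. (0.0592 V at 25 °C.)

E°_cell = 1.18 V and n = 2.
log Q = n(E° − E)/0.0592 = 2×(1.18 − 1.247)/0.0592 = -2.264.
With Q = [Mn²⁺]·P(H₂) / [H⁺]^2, solving for [H⁺] gives log[H⁺] = -0.766, so pH = 0.77.

pH = 0.77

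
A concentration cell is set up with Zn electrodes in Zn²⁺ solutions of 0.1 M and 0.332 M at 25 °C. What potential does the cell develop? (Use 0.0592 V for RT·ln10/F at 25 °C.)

0.015 V

Both half-cells are Zn²⁺/Zn, so E°_cell = 0. The concentrated side is the cathode; the cell reaction moves Zn²⁺ from high to low concentration with n = 2.
Q = [Zn²⁺]_dilute/[Zn²⁺]_conc = 0.1/0.332 = 0.301.
E = 0 − (0.0592/2) log Q = −(0.0592/2)(-0.521) = 0.0154 V.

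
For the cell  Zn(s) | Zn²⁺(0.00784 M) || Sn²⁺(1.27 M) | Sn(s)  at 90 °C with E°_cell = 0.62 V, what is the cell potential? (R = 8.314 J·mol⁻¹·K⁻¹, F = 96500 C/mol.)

0.700 V

Balancing electrons gives n = 2; the reaction quotient is Q = [Zn²⁺]/[Sn²⁺] = 0.00617.
E = E° − (RT/nF) ln Q = 0.62 − (8.314×363)/(2×96500) × (-5.088) = 0.620 + 0.080 = 0.700 V.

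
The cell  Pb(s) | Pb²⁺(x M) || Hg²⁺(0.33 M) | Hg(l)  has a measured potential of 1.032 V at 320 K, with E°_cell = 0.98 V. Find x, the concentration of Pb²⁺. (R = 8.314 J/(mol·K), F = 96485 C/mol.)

From the Nernst equation, ln Q = nF(E° − E)/RT = 2×96485×(0.98 − 1.032)/(8.314×320) = -3.772, so Q = 0.0230.
With Q = [Pb²⁺]/[Hg²⁺] and the known concentrations, [Pb²⁺] in the numerator gives [Pb²⁺] = 0.0076 M.

0.0076 M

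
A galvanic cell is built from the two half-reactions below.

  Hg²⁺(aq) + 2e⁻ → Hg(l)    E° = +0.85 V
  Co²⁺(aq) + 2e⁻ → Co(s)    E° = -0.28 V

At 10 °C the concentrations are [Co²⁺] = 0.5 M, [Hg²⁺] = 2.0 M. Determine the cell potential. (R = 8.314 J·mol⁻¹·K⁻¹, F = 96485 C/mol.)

The Hg²⁺/Hg couple has the higher reduction potential and acts as the cathode, so E°_cell = +0.85 − (-0.28) = 1.13 V.
Balancing electrons gives n = 2; the reaction quotient is Q = [Co²⁺]/[Hg²⁺] = 0.250.
E = E° − (RT/nF) ln Q = 1.13 − (8.314×283)/(2×96485) × (-1.386) = 1.130 + 0.017 = 1.147 V.

1.15 V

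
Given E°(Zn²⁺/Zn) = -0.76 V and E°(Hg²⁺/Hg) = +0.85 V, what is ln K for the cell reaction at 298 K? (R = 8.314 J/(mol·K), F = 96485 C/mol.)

ln K = 125.4

E°_cell = +0.85 − (-0.76) = 1.61 V, with n = 2 electrons transferred.
At equilibrium E = 0, so the Nernst equation gives ln K = nFE°/RT = (2)(96485)(1.61)/((8.314)(298)) = 125.40.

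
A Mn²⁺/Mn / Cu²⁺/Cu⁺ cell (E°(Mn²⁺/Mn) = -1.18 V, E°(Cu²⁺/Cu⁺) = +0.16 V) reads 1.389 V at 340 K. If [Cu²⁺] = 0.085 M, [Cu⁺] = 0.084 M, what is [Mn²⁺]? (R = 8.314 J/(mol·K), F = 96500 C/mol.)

From the Nernst equation, ln Q = nF(E° − E)/RT = 2×96500×(1.34 − 1.389)/(8.314×340) = -3.346, so Q = 0.0352.
With Q = [Mn²⁺]·[Cu⁺]^2/[Cu²⁺]^2 and the known concentrations, [Mn²⁺] in the numerator gives [Mn²⁺] = 0.036 M.

0.036 M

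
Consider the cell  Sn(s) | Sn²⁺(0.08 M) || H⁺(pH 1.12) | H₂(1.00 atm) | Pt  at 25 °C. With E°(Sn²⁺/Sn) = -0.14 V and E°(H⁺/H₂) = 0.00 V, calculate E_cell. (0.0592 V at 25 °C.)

0.11 V

The hydrogen couple is the cathode, so E°_cell = 0.14 V; n = 2.
[H⁺] = 10^(−1.12) = 0.076 M, and Q = [Sn²⁺]·P(H₂) / [H⁺]^2 = 13.9.
E = E° − (0.0592/2) log Q = 0.14 − (0.0592/2)(1.143) = 0.106 V.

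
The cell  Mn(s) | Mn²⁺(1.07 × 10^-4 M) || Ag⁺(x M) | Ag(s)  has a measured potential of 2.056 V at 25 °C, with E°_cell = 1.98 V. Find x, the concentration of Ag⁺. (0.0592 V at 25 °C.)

From the Nernst equation, log Q = n(E° − E)/0.0592 = 2(1.98 − 2.056)/0.0592 = -2.568, so Q = 0.00271.
With Q = [Mn²⁺]/[Ag⁺]^2 and the known concentrations, [Ag⁺]^2 in the denominator gives [Ag⁺] = 0.2 M.

0.2 M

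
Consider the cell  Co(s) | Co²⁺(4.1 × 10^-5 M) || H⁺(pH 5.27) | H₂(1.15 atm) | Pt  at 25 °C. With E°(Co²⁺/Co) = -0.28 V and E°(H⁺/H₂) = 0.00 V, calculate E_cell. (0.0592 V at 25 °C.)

0.096 V

The hydrogen couple is the cathode, so E°_cell = 0.28 V; n = 2.
[H⁺] = 10^(−5.27) = 5.4 × 10^-6 M, and Q = [Co²⁺]·P(H₂) / [H⁺]^2 = 1.63 × 10^6.
E = E° − (0.0592/2) log Q = 0.28 − (0.0592/2)(6.213) = 0.096 V.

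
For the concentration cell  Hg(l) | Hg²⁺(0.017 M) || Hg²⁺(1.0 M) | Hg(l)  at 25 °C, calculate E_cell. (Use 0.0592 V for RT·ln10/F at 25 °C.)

0.052 V

Both half-cells are Hg²⁺/Hg, so E°_cell = 0. The concentrated side is the cathode; the cell reaction moves Hg²⁺ from high to low concentration with n = 2.
Q = [Hg²⁺]_dilute/[Hg²⁺]_conc = 0.017/1.0 = 0.0170.
E = 0 − (0.0592/2) log Q = −(0.0592/2)(-1.770) = 0.0524 V.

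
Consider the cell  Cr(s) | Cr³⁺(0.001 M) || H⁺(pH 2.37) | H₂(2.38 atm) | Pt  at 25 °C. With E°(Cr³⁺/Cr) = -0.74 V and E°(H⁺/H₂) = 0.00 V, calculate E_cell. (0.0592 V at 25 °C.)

0.65 V

The hydrogen couple is the cathode, so E°_cell = 0.74 V; n = 6.
[H⁺] = 10^(−2.37) = 0.0043 M, and Q = [Cr³⁺]^2·P(H₂)^3 / [H⁺]^6 = 2.24 × 10^9.
E = E° − (0.0592/6) log Q = 0.74 − (0.0592/6)(9.350) = 0.648 V.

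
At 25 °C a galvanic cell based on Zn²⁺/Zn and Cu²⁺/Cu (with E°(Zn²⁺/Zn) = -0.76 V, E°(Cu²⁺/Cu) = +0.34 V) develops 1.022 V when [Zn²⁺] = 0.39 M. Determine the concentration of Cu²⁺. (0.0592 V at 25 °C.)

9 × 10^-4 M

From the Nernst equation, log Q = n(E° − E)/0.0592 = 2(1.10 − 1.022)/0.0592 = 2.635, so Q = 432.
With Q = [Zn²⁺]/[Cu²⁺] and the known concentrations, [Cu²⁺] in the denominator gives [Cu²⁺] = 9 × 10^-4 M.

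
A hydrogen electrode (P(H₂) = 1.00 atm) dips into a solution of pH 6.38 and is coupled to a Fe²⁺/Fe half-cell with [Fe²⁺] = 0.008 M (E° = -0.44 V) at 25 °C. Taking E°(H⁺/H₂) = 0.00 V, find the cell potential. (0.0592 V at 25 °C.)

0.12 V

The hydrogen couple is the cathode, so E°_cell = 0.44 V; n = 2.
[H⁺] = 10^(−6.38) = 4.2 × 10^-7 M, and Q = [Fe²⁺]·P(H₂) / [H⁺]^2 = 4.6 × 10^10.
E = E° − (0.0592/2) log Q = 0.44 − (0.0592/2)(10.663) = 0.124 V.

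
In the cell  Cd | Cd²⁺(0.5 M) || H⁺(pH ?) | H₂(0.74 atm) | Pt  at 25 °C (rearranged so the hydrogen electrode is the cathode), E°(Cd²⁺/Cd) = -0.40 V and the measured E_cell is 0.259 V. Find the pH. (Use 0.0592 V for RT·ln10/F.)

E°_cell = 0.40 V and n = 2.
log Q = n(E° − E)/0.0592 = 2×(0.40 − 0.259)/0.0592 = 4.764.
With Q = [Cd²⁺]·P(H₂) / [H⁺]^2, solving for [H⁺] gives log[H⁺] = -2.598, so pH = 2.60.

pH = 2.60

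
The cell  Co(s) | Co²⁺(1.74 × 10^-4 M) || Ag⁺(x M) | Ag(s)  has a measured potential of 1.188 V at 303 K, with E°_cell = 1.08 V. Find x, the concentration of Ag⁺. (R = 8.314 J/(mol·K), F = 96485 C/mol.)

0.83 M

From the Nernst equation, ln Q = nF(E° − E)/RT = 2×96485×(1.08 − 1.188)/(8.314×303) = -8.273, so Q = 2.55 × 10^-4.
With Q = [Co²⁺]/[Ag⁺]^2 and the known concentrations, [Ag⁺]^2 in the denominator gives [Ag⁺] = 0.83 M.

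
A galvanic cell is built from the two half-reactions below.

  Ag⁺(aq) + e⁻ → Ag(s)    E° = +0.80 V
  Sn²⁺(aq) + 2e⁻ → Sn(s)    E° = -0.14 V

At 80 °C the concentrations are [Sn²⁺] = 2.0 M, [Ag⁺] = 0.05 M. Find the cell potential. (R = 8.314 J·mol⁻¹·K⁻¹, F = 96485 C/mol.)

0.838 V

The Ag⁺/Ag couple has the higher reduction potential and acts as the cathode, so E°_cell = +0.80 − (-0.14) = 0.94 V.
Balancing electrons gives n = 2; the reaction quotient is Q = [Sn²⁺]/[Ag⁺]^2 = 800.
E = E° − (RT/nF) ln Q = 0.94 − (8.314×353)/(2×96485) × (6.685) = 0.940 − 0.102 = 0.838 V.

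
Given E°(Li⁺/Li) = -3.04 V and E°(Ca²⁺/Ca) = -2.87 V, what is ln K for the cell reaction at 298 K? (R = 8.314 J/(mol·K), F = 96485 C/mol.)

E°_cell = -2.87 − (-3.04) = 0.17 V, with n = 2 electrons transferred.
At equilibrium E = 0, so the Nernst equation gives ln K = nFE°/RT = (2)(96485)(0.17)/((8.314)(298)) = 13.24.

ln K = 13.2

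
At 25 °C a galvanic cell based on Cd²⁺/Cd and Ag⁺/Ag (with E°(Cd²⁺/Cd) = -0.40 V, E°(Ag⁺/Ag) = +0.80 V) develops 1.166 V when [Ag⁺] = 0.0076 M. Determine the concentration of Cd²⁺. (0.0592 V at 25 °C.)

8.1 × 10^-4 M

From the Nernst equation, log Q = n(E° − E)/0.0592 = 2(1.20 − 1.166)/0.0592 = 1.149, so Q = 14.1.
With Q = [Cd²⁺]/[Ag⁺]^2 and the known concentrations, [Cd²⁺] in the numerator gives [Cd²⁺] = 8.1 × 10^-4 M.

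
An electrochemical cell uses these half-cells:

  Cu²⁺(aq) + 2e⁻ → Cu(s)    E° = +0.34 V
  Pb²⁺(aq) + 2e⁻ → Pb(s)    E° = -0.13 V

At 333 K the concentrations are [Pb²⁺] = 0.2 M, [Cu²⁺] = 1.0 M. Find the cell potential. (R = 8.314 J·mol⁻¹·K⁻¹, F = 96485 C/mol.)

The Cu²⁺/Cu couple has the higher reduction potential and acts as the cathode, so E°_cell = +0.34 − (-0.13) = 0.47 V.
Balancing electrons gives n = 2; the reaction quotient is Q = [Pb²⁺]/[Cu²⁺] = 0.200.
E = E° − (RT/nF) ln Q = 0.47 − (8.314×333)/(2×96485) × (-1.609) = 0.470 + 0.023 = 0.493 V.

0.493 V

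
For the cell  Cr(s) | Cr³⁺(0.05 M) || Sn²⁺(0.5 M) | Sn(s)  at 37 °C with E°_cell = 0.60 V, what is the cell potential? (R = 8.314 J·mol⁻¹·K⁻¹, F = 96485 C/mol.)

Balancing electrons gives n = 6; the reaction quotient is Q = [Cr³⁺]^2/[Sn²⁺]^3 = 0.0200.
E = E° − (RT/nF) ln Q = 0.60 − (8.314×310)/(6×96485) × (-3.912) = 0.600 + 0.017 = 0.617 V.

0.617 V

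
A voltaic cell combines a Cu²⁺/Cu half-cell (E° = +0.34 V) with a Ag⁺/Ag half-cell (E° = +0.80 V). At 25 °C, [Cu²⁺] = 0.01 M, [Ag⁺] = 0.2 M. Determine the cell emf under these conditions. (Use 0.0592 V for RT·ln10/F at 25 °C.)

0.478 V

The Ag⁺/Ag couple has the higher reduction potential and acts as the cathode, so E°_cell = +0.80 − (+0.34) = 0.46 V.
Balancing electrons gives n = 2; the reaction quotient is Q = [Cu²⁺]/[Ag⁺]^2 = 0.250.
At 25 °C, E = E° − (0.0592/n) log Q = 0.46 − (0.0592/2)(-0.602) = 0.460 + 0.018 = 0.478 V.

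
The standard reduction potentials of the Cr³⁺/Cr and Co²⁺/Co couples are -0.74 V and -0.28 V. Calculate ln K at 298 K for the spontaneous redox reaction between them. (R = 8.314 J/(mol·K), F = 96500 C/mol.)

ln K = 107.5

E°_cell = -0.28 − (-0.74) = 0.46 V, with n = 6 electrons transferred.
At equilibrium E = 0, so the Nernst equation gives ln K = nFE°/RT = (6)(96500)(0.46)/((8.314)(298)) = 107.50.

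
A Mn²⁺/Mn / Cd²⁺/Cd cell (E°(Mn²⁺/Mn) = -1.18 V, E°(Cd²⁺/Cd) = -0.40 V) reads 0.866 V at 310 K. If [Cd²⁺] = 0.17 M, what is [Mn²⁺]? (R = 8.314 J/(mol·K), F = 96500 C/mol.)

From the Nernst equation, ln Q = nF(E° − E)/RT = 2×96500×(0.78 − 0.866)/(8.314×310) = -6.440, so Q = 0.00160.
With Q = [Mn²⁺]/[Cd²⁺] and the known concentrations, [Mn²⁺] in the numerator gives [Mn²⁺] = 2.7 × 10^-4 M.

2.7 × 10^-4 M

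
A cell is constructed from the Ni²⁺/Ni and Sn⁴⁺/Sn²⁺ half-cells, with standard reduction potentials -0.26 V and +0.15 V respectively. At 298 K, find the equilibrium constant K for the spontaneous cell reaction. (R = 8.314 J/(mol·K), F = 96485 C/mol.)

E°_cell = +0.15 − (-0.26) = 0.41 V, with n = 2 electrons transferred.
At equilibrium E = 0, so the Nernst equation gives ln K = nFE°/RT = (2)(96485)(0.41)/((8.314)(298)) = 31.93.
K = e^31.93 = 7.4 × 10^13.

7.4 × 10^13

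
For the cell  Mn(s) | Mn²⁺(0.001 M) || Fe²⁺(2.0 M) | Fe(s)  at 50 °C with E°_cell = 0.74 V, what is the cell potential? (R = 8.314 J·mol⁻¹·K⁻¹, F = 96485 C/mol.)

Balancing electrons gives n = 2; the reaction quotient is Q = [Mn²⁺]/[Fe²⁺] = 5 × 10^-4.
E = E° − (RT/nF) ln Q = 0.74 − (8.314×323)/(2×96485) × (-7.601) = 0.740 + 0.106 = 0.846 V.

0.846 V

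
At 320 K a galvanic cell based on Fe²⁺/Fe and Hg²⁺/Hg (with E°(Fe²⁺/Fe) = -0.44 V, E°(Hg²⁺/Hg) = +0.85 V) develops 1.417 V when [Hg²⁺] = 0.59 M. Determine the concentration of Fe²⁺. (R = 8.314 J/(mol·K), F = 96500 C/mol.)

5.9 × 10^-5 M

From the Nernst equation, ln Q = nF(E° − E)/RT = 2×96500×(1.29 − 1.417)/(8.314×320) = -9.213, so Q = 9.97 × 10^-5.
With Q = [Fe²⁺]/[Hg²⁺] and the known concentrations, [Fe²⁺] in the numerator gives [Fe²⁺] = 5.9 × 10^-5 M.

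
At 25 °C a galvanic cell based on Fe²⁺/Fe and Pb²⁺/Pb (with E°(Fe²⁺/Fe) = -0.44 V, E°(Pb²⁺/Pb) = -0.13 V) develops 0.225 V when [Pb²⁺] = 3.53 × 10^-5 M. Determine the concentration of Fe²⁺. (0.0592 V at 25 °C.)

0.026 M

From the Nernst equation, log Q = n(E° − E)/0.0592 = 2(0.31 − 0.225)/0.0592 = 2.872, so Q = 744.
With Q = [Fe²⁺]/[Pb²⁺] and the known concentrations, [Fe²⁺] in the numerator gives [Fe²⁺] = 0.026 M.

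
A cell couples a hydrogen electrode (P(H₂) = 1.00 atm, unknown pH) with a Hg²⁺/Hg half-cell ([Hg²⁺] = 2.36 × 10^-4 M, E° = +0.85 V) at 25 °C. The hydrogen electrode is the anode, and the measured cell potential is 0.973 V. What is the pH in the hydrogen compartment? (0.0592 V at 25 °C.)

E°_cell = 0.85 V and n = 2.
log Q = n(E° − E)/0.0592 = 2×(0.85 − 0.973)/0.0592 = -4.155.
With Q = [H⁺]^2 / ([Hg²⁺]·P(H₂)), solving for [H⁺] gives log[H⁺] = -3.891, so pH = 3.89.

pH = 3.89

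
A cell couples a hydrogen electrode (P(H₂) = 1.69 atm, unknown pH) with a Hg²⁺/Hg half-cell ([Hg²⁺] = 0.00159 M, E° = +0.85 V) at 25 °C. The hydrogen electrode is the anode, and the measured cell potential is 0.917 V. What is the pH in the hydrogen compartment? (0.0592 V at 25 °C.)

E°_cell = 0.85 V and n = 2.
log Q = n(E° − E)/0.0592 = 2×(0.85 − 0.917)/0.0592 = -2.264.
With Q = [H⁺]^2 / ([Hg²⁺]·P(H₂)), solving for [H⁺] gives log[H⁺] = -2.417, so pH = 2.42.

pH = 2.42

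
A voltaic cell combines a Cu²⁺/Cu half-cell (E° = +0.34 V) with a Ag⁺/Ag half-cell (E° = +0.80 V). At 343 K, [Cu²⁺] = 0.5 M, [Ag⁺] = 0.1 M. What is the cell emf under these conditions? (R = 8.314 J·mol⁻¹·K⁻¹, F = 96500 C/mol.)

0.402 V

The Ag⁺/Ag couple has the higher reduction potential and acts as the cathode, so E°_cell = +0.80 − (+0.34) = 0.46 V.
Balancing electrons gives n = 2; the reaction quotient is Q = [Cu²⁺]/[Ag⁺]^2 = 50.0.
E = E° − (RT/nF) ln Q = 0.46 − (8.314×343)/(2×96500) × (3.912) = 0.460 − 0.058 = 0.402 V.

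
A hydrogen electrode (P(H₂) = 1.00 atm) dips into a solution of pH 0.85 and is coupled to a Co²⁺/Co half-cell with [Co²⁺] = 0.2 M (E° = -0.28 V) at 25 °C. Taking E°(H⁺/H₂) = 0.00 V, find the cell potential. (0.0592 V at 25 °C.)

The hydrogen couple is the cathode, so E°_cell = 0.28 V; n = 2.
[H⁺] = 10^(−0.85) = 0.14 M, and Q = [Co²⁺]·P(H₂) / [H⁺]^2 = 10.0.
E = E° − (0.0592/2) log Q = 0.28 − (0.0592/2)(1.001) = 0.250 V.

0.25 V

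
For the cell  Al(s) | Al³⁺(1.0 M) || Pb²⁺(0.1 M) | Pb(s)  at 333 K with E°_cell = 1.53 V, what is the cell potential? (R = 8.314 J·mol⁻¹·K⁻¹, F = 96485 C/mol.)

1.50 V

Balancing electrons gives n = 6; the reaction quotient is Q = [Al³⁺]^2/[Pb²⁺]^3 = 1000.
E = E° − (RT/nF) ln Q = 1.53 − (8.314×333)/(6×96485) × (6.908) = 1.530 − 0.033 = 1.497 V.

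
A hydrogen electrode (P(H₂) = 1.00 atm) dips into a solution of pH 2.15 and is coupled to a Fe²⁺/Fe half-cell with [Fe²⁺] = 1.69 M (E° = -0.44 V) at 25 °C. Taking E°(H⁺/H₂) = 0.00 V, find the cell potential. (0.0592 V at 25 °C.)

0.31 V

The hydrogen couple is the cathode, so E°_cell = 0.44 V; n = 2.
[H⁺] = 10^(−2.15) = 0.0071 M, and Q = [Fe²⁺]·P(H₂) / [H⁺]^2 = 3.37 × 10^4.
E = E° − (0.0592/2) log Q = 0.44 − (0.0592/2)(4.528) = 0.306 V.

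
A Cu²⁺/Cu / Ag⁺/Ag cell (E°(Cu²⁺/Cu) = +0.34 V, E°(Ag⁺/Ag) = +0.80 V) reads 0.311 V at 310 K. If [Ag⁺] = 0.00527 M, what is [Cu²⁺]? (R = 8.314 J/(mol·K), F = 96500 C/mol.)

From the Nernst equation, ln Q = nF(E° − E)/RT = 2×96500×(0.46 − 0.311)/(8.314×310) = 11.158, so Q = 7.01 × 10^4.
With Q = [Cu²⁺]/[Ag⁺]^2 and the known concentrations, [Cu²⁺] in the numerator gives [Cu²⁺] = 1.9 M.

1.9 M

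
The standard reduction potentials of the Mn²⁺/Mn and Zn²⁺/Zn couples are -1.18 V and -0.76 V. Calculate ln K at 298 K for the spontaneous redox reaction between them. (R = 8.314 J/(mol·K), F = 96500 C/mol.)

ln K = 32.7

E°_cell = -0.76 − (-1.18) = 0.42 V, with n = 2 electrons transferred.
At equilibrium E = 0, so the Nernst equation gives ln K = nFE°/RT = (2)(96500)(0.42)/((8.314)(298)) = 32.72.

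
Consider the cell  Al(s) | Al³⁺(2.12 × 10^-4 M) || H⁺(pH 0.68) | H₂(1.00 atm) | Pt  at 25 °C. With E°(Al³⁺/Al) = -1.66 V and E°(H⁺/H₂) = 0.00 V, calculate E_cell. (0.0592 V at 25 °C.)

The hydrogen couple is the cathode, so E°_cell = 1.66 V; n = 6.
[H⁺] = 10^(−0.68) = 0.21 M, and Q = [Al³⁺]^2·P(H₂)^3 / [H⁺]^6 = 5.4 × 10^-4.
E = E° − (0.0592/6) log Q = 1.66 − (0.0592/6)(-3.267) = 1.692 V.

1.69 V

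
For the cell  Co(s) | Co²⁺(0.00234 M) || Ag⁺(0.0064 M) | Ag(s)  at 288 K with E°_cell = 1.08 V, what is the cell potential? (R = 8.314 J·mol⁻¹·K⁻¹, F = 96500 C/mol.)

1.03 V

Balancing electrons gives n = 2; the reaction quotient is Q = [Co²⁺]/[Ag⁺]^2 = 57.1.
E = E° − (RT/nF) ln Q = 1.08 − (8.314×288)/(2×96500) × (4.045) = 1.080 − 0.050 = 1.030 V.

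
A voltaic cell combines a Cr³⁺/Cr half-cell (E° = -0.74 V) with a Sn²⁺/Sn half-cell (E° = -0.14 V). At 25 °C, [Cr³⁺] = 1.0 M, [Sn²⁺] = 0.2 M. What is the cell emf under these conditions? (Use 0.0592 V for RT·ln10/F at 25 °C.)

The Sn²⁺/Sn couple has the higher reduction potential and acts as the cathode, so E°_cell = -0.14 − (-0.74) = 0.60 V.
Balancing electrons gives n = 6; the reaction quotient is Q = [Cr³⁺]^2/[Sn²⁺]^3 = 125.
At 25 °C, E = E° − (0.0592/n) log Q = 0.60 − (0.0592/6)(2.097) = 0.600 − 0.021 = 0.579 V.

0.579 V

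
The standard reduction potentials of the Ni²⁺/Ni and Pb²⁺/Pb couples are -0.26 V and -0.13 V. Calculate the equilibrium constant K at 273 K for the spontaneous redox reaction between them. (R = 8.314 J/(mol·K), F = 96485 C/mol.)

E°_cell = -0.13 − (-0.26) = 0.13 V, with n = 2 electrons transferred.
At equilibrium E = 0, so the Nernst equation gives ln K = nFE°/RT = (2)(96485)(0.13)/((8.314)(273)) = 11.05.
K = e^11.05 = 6.3 × 10^4.

6.3 × 10^4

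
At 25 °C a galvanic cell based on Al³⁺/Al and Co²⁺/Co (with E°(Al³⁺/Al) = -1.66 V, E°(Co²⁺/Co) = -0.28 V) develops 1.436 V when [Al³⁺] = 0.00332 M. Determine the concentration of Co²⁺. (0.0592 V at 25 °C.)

1.7 M

From the Nernst equation, log Q = n(E° − E)/0.0592 = 6(1.38 − 1.436)/0.0592 = -5.676, so Q = 2.11 × 10^-6.
With Q = [Al³⁺]^2/[Co²⁺]^3 and the known concentrations, [Co²⁺]^3 in the denominator gives [Co²⁺] = 1.7 M.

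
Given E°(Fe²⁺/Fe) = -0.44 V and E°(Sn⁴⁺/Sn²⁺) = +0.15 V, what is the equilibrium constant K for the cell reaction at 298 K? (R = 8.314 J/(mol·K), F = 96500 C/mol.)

9.1 × 10^19

E°_cell = +0.15 − (-0.44) = 0.59 V, with n = 2 electrons transferred.
At equilibrium E = 0, so the Nernst equation gives ln K = nFE°/RT = (2)(96500)(0.59)/((8.314)(298)) = 45.96.
K = e^45.96 = 9.1 × 10^19.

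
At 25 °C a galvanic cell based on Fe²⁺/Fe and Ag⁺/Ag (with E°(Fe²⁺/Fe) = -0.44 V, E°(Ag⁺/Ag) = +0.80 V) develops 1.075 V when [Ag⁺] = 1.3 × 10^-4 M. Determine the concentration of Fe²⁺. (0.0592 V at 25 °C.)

From the Nernst equation, log Q = n(E° − E)/0.0592 = 2(1.24 − 1.075)/0.0592 = 5.574, so Q = 3.75 × 10^5.
With Q = [Fe²⁺]/[Ag⁺]^2 and the known concentrations, [Fe²⁺] in the numerator gives [Fe²⁺] = 0.0063 M.

0.0063 M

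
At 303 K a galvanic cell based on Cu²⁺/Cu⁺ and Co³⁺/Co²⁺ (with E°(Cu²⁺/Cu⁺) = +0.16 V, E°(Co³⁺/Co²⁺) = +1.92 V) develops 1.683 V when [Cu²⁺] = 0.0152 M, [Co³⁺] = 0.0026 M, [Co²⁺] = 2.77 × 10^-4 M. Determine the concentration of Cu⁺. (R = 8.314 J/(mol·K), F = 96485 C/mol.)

8.5 × 10^-5 M

From the Nernst equation, ln Q = nF(E° − E)/RT = 1×96485×(1.76 − 1.683)/(8.314×303) = 2.949, so Q = 19.1.
With Q = [Cu²⁺]·[Co²⁺]/([Cu⁺]·[Co³⁺]) and the known concentrations, [Cu⁺] in the denominator gives [Cu⁺] = 8.5 × 10^-5 M.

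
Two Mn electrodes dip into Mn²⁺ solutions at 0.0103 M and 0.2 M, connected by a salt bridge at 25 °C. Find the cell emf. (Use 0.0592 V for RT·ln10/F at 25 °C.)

Both half-cells are Mn²⁺/Mn, so E°_cell = 0. The concentrated side is the cathode; the cell reaction moves Mn²⁺ from high to low concentration with n = 2.
Q = [Mn²⁺]_dilute/[Mn²⁺]_conc = 0.0103/0.2 = 0.0515.
E = 0 − (0.0592/2) log Q = −(0.0592/2)(-1.288) = 0.0381 V.

0.038 V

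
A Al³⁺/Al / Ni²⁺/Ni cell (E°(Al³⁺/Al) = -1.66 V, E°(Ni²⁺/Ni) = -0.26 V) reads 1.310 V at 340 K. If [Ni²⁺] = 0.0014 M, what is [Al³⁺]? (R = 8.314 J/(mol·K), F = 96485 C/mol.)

0.53 M

From the Nernst equation, ln Q = nF(E° − E)/RT = 6×96485×(1.40 − 1.310)/(8.314×340) = 18.432, so Q = 1.01 × 10^8.
With Q = [Al³⁺]^2/[Ni²⁺]^3 and the known concentrations, [Al³⁺]^2 in the numerator gives [Al³⁺] = 0.53 M.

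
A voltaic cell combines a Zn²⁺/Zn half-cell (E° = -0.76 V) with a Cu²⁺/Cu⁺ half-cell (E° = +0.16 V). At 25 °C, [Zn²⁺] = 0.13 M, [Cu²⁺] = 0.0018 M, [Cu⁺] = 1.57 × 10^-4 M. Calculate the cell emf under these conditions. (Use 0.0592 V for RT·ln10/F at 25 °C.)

The Cu²⁺/Cu⁺ couple has the higher reduction potential and acts as the cathode, so E°_cell = +0.16 − (-0.76) = 0.92 V.
Balancing electrons gives n = 2; the reaction quotient is Q = [Zn²⁺]·[Cu⁺]^2/[Cu²⁺]^2 = 9.89 × 10^-4.
At 25 °C, E = E° − (0.0592/n) log Q = 0.92 − (0.0592/2)(-3.005) = 0.920 + 0.089 = 1.009 V.

1.01 V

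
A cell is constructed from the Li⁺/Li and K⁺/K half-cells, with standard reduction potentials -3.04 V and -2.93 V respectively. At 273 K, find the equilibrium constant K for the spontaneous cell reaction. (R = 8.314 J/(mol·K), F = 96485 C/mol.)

110

E°_cell = -2.93 − (-3.04) = 0.11 V, with n = 1 electron transferred.
At equilibrium E = 0, so the Nernst equation gives ln K = nFE°/RT = (1)(96485)(0.11)/((8.314)(273)) = 4.68.
K = e^4.68 = 110.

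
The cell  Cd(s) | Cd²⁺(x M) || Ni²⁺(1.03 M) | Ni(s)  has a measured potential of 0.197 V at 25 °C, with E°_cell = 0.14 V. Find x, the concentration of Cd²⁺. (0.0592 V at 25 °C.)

From the Nernst equation, log Q = n(E° − E)/0.0592 = 2(0.14 − 0.197)/0.0592 = -1.926, so Q = 0.0119.
With Q = [Cd²⁺]/[Ni²⁺] and the known concentrations, [Cd²⁺] in the numerator gives [Cd²⁺] = 0.012 M.

0.012 M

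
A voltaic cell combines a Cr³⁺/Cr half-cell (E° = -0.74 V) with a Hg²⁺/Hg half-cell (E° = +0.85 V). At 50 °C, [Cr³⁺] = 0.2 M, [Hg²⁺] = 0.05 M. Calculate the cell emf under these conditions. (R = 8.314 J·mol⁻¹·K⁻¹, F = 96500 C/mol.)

The Hg²⁺/Hg couple has the higher reduction potential and acts as the cathode, so E°_cell = +0.85 − (-0.74) = 1.59 V.
Balancing electrons gives n = 6; the reaction quotient is Q = [Cr³⁺]^2/[Hg²⁺]^3 = 320.
E = E° − (RT/nF) ln Q = 1.59 − (8.314×323)/(6×96500) × (5.768) = 1.590 − 0.027 = 1.563 V.

1.56 V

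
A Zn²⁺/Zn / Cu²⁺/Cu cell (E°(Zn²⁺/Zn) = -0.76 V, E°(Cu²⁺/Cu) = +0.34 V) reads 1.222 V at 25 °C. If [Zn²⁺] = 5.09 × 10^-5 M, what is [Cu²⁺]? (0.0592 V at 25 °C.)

0.67 M

From the Nernst equation, log Q = n(E° − E)/0.0592 = 2(1.10 − 1.222)/0.0592 = -4.122, so Q = 7.56 × 10^-5.
With Q = [Zn²⁺]/[Cu²⁺] and the known concentrations, [Cu²⁺] in the denominator gives [Cu²⁺] = 0.67 M.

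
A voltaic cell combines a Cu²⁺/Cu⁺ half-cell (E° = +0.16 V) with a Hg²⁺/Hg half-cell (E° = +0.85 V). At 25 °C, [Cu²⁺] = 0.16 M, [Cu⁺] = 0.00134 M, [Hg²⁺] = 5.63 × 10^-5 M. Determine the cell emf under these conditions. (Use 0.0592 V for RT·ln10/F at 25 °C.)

0.441 V

The Hg²⁺/Hg couple has the higher reduction potential and acts as the cathode, so E°_cell = +0.85 − (+0.16) = 0.69 V.
Balancing electrons gives n = 2; the reaction quotient is Q = [Cu²⁺]^2/([Cu⁺]^2·[Hg²⁺]) = 2.53 × 10^8.
At 25 °C, E = E° − (0.0592/n) log Q = 0.69 − (0.0592/2)(8.404) = 0.690 − 0.249 = 0.441 V.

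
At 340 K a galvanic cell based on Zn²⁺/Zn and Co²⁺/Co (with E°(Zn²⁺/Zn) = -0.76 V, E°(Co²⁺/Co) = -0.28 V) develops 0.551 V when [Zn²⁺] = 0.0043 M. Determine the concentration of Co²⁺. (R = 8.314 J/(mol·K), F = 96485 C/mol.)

0.55 M

From the Nernst equation, ln Q = nF(E° − E)/RT = 2×96485×(0.48 − 0.551)/(8.314×340) = -4.847, so Q = 0.00785.
With Q = [Zn²⁺]/[Co²⁺] and the known concentrations, [Co²⁺] in the denominator gives [Co²⁺] = 0.55 M.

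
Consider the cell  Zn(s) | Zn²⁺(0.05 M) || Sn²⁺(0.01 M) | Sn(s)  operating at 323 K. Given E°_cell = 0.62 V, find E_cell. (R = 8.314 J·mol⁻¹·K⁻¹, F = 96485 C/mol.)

Balancing electrons gives n = 2; the reaction quotient is Q = [Zn²⁺]/[Sn²⁺] = 5.00.
E = E° − (RT/nF) ln Q = 0.62 − (8.314×323)/(2×96485) × (1.609) = 0.620 − 0.022 = 0.598 V.

0.598 V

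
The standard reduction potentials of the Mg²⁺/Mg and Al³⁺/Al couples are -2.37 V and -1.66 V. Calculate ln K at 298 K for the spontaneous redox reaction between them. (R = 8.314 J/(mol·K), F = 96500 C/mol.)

E°_cell = -1.66 − (-2.37) = 0.71 V, with n = 6 electrons transferred.
At equilibrium E = 0, so the Nernst equation gives ln K = nFE°/RT = (6)(96500)(0.71)/((8.314)(298)) = 165.92.

ln K = 165.9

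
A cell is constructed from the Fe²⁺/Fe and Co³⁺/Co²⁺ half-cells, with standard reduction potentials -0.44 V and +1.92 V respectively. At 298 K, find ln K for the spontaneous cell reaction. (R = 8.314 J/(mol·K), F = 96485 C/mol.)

ln K = 183.8

E°_cell = +1.92 − (-0.44) = 2.36 V, with n = 2 electrons transferred.
At equilibrium E = 0, so the Nernst equation gives ln K = nFE°/RT = (2)(96485)(2.36)/((8.314)(298)) = 183.81.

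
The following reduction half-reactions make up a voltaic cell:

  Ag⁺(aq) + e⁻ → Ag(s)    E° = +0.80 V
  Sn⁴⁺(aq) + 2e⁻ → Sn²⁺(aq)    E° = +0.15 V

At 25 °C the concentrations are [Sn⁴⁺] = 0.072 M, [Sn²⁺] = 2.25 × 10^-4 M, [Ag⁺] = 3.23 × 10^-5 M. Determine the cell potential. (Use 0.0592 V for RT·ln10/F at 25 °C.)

The Ag⁺/Ag couple has the higher reduction potential and acts as the cathode, so E°_cell = +0.80 − (+0.15) = 0.65 V.
Balancing electrons gives n = 2; the reaction quotient is Q = [Sn⁴⁺]/([Sn²⁺]·[Ag⁺]^2) = 3.07 × 10^11.
At 25 °C, E = E° − (0.0592/n) log Q = 0.65 − (0.0592/2)(11.487) = 0.650 − 0.340 = 0.310 V.

0.310 V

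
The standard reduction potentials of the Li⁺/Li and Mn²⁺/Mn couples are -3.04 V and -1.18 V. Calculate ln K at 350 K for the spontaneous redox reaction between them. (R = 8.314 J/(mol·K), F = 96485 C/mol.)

E°_cell = -1.18 − (-3.04) = 1.86 V, with n = 2 electrons transferred.
At equilibrium E = 0, so the Nernst equation gives ln K = nFE°/RT = (2)(96485)(1.86)/((8.314)(350)) = 123.35.

ln K = 123.3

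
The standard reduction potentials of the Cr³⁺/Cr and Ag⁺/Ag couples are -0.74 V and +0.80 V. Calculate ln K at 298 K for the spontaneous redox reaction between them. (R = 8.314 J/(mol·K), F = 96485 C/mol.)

E°_cell = +0.80 − (-0.74) = 1.54 V, with n = 3 electrons transferred.
At equilibrium E = 0, so the Nernst equation gives ln K = nFE°/RT = (3)(96485)(1.54)/((8.314)(298)) = 179.92.

ln K = 179.9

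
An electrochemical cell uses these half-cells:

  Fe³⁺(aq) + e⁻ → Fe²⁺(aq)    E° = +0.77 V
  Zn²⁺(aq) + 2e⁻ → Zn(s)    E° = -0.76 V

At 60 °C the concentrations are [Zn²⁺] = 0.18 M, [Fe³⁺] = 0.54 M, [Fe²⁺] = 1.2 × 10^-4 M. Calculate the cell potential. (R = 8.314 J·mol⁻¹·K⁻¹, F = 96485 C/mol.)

The Fe³⁺/Fe²⁺ couple has the higher reduction potential and acts as the cathode, so E°_cell = +0.77 − (-0.76) = 1.53 V.
Balancing electrons gives n = 2; the reaction quotient is Q = [Zn²⁺]·[Fe²⁺]^2/[Fe³⁺]^2 = 8.89 × 10^-9.
E = E° − (RT/nF) ln Q = 1.53 − (8.314×333)/(2×96485) × (-18.538) = 1.530 + 0.266 = 1.796 V.

1.80 V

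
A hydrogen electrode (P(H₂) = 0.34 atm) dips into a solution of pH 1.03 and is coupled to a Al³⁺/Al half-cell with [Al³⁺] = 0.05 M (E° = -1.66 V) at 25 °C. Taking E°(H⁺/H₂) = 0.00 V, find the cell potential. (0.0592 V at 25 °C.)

The hydrogen couple is the cathode, so E°_cell = 1.66 V; n = 6.
[H⁺] = 10^(−1.03) = 0.093 M, and Q = [Al³⁺]^2·P(H₂)^3 / [H⁺]^6 = 149.
E = E° − (0.0592/6) log Q = 1.66 − (0.0592/6)(2.172) = 1.639 V.

1.64 V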